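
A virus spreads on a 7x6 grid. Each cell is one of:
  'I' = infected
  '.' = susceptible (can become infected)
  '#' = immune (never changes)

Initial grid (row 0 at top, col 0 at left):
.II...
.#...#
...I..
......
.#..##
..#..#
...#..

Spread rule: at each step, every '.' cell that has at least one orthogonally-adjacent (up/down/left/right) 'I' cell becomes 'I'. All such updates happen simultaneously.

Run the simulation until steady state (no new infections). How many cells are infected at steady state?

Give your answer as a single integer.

Answer: 34

Derivation:
Step 0 (initial): 3 infected
Step 1: +7 new -> 10 infected
Step 2: +8 new -> 18 infected
Step 3: +6 new -> 24 infected
Step 4: +2 new -> 26 infected
Step 5: +2 new -> 28 infected
Step 6: +2 new -> 30 infected
Step 7: +2 new -> 32 infected
Step 8: +1 new -> 33 infected
Step 9: +1 new -> 34 infected
Step 10: +0 new -> 34 infected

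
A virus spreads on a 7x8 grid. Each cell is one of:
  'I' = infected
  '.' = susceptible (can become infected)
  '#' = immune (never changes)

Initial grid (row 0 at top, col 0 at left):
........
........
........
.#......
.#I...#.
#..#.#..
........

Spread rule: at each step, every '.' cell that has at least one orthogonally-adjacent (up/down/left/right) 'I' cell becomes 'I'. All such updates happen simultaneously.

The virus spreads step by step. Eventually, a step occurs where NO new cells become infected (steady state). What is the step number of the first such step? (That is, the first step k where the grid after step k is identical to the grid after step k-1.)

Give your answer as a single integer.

Step 0 (initial): 1 infected
Step 1: +3 new -> 4 infected
Step 2: +5 new -> 9 infected
Step 3: +8 new -> 17 infected
Step 4: +8 new -> 25 infected
Step 5: +8 new -> 33 infected
Step 6: +7 new -> 40 infected
Step 7: +6 new -> 46 infected
Step 8: +3 new -> 49 infected
Step 9: +1 new -> 50 infected
Step 10: +0 new -> 50 infected

Answer: 10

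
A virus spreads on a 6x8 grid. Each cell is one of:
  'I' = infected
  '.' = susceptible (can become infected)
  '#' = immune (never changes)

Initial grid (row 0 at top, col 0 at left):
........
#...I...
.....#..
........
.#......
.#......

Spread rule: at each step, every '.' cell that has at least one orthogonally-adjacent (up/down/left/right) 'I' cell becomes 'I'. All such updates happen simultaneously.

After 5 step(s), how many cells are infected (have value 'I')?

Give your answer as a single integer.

Answer: 37

Derivation:
Step 0 (initial): 1 infected
Step 1: +4 new -> 5 infected
Step 2: +6 new -> 11 infected
Step 3: +9 new -> 20 infected
Step 4: +9 new -> 29 infected
Step 5: +8 new -> 37 infected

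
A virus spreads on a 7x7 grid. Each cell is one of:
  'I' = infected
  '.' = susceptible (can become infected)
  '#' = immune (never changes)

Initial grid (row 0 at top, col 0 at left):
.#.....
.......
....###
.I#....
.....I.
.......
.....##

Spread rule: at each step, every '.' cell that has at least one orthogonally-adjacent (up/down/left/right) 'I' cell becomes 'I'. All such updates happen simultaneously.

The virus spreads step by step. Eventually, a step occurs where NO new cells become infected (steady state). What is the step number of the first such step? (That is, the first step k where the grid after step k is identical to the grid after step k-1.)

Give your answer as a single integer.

Step 0 (initial): 2 infected
Step 1: +7 new -> 9 infected
Step 2: +11 new -> 20 infected
Step 3: +9 new -> 29 infected
Step 4: +6 new -> 35 infected
Step 5: +2 new -> 37 infected
Step 6: +2 new -> 39 infected
Step 7: +2 new -> 41 infected
Step 8: +1 new -> 42 infected
Step 9: +0 new -> 42 infected

Answer: 9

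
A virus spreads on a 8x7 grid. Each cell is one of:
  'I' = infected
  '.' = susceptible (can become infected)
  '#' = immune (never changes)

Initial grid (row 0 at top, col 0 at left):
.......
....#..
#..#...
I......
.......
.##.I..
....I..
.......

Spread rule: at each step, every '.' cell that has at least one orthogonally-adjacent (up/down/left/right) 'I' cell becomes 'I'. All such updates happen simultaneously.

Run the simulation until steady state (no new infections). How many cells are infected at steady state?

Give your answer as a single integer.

Answer: 51

Derivation:
Step 0 (initial): 3 infected
Step 1: +8 new -> 11 infected
Step 2: +12 new -> 23 infected
Step 3: +11 new -> 34 infected
Step 4: +7 new -> 41 infected
Step 5: +5 new -> 46 infected
Step 6: +3 new -> 49 infected
Step 7: +2 new -> 51 infected
Step 8: +0 new -> 51 infected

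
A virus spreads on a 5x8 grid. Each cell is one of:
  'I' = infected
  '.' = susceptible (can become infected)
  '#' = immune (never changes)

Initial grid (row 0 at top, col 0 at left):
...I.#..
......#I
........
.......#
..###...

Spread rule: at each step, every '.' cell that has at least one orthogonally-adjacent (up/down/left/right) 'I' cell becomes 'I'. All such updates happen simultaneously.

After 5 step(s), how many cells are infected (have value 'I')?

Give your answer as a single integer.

Step 0 (initial): 2 infected
Step 1: +5 new -> 7 infected
Step 2: +6 new -> 13 infected
Step 3: +8 new -> 21 infected
Step 4: +6 new -> 27 infected
Step 5: +4 new -> 31 infected

Answer: 31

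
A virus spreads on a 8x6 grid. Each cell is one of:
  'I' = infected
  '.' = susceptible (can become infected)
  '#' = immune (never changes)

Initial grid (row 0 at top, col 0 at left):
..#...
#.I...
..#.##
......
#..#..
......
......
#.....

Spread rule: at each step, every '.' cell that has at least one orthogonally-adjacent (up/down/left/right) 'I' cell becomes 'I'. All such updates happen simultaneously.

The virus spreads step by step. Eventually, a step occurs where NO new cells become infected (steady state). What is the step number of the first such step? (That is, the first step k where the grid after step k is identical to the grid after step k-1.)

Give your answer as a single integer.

Answer: 10

Derivation:
Step 0 (initial): 1 infected
Step 1: +2 new -> 3 infected
Step 2: +5 new -> 8 infected
Step 3: +6 new -> 14 infected
Step 4: +5 new -> 19 infected
Step 5: +4 new -> 23 infected
Step 6: +5 new -> 28 infected
Step 7: +6 new -> 34 infected
Step 8: +4 new -> 38 infected
Step 9: +2 new -> 40 infected
Step 10: +0 new -> 40 infected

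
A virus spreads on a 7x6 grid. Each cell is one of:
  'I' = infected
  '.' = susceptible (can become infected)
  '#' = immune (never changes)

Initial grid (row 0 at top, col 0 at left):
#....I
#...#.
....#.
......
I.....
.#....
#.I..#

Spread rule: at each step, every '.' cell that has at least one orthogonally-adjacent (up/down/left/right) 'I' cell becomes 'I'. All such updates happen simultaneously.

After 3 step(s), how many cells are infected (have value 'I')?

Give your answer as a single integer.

Step 0 (initial): 3 infected
Step 1: +8 new -> 11 infected
Step 2: +7 new -> 18 infected
Step 3: +7 new -> 25 infected

Answer: 25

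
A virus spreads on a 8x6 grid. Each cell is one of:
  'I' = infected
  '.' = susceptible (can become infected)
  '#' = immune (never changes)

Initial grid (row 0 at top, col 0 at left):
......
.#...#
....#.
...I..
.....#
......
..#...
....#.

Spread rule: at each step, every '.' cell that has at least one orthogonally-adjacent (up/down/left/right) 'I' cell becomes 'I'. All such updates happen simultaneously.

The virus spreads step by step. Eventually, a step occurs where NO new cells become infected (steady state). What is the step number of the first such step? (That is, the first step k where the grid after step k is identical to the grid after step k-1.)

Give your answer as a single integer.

Step 0 (initial): 1 infected
Step 1: +4 new -> 5 infected
Step 2: +7 new -> 12 infected
Step 3: +10 new -> 22 infected
Step 4: +8 new -> 30 infected
Step 5: +7 new -> 37 infected
Step 6: +4 new -> 41 infected
Step 7: +1 new -> 42 infected
Step 8: +0 new -> 42 infected

Answer: 8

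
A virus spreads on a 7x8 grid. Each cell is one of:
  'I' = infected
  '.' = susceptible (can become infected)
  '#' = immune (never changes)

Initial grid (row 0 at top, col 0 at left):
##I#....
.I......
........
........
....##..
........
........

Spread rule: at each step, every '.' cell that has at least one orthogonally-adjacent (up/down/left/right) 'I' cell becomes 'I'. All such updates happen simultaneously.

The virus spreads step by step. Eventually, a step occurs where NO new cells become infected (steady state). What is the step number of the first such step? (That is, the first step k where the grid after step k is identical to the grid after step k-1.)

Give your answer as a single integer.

Step 0 (initial): 2 infected
Step 1: +3 new -> 5 infected
Step 2: +4 new -> 9 infected
Step 3: +5 new -> 14 infected
Step 4: +7 new -> 21 infected
Step 5: +8 new -> 29 infected
Step 6: +7 new -> 36 infected
Step 7: +5 new -> 41 infected
Step 8: +4 new -> 45 infected
Step 9: +3 new -> 48 infected
Step 10: +2 new -> 50 infected
Step 11: +1 new -> 51 infected
Step 12: +0 new -> 51 infected

Answer: 12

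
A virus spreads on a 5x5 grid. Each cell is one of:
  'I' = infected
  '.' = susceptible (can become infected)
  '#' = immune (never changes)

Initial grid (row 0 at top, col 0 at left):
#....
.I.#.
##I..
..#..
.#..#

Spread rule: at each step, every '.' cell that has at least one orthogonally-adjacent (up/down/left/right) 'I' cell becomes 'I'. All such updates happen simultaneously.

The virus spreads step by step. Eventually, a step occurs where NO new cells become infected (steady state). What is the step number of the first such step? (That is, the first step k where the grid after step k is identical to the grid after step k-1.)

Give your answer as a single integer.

Step 0 (initial): 2 infected
Step 1: +4 new -> 6 infected
Step 2: +3 new -> 9 infected
Step 3: +4 new -> 13 infected
Step 4: +2 new -> 15 infected
Step 5: +0 new -> 15 infected

Answer: 5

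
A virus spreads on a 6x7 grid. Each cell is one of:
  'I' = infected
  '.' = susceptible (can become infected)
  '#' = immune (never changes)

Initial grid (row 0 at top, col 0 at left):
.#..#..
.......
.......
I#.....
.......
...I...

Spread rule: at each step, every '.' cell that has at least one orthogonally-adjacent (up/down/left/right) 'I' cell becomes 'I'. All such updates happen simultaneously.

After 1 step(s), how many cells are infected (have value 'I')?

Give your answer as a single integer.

Answer: 7

Derivation:
Step 0 (initial): 2 infected
Step 1: +5 new -> 7 infected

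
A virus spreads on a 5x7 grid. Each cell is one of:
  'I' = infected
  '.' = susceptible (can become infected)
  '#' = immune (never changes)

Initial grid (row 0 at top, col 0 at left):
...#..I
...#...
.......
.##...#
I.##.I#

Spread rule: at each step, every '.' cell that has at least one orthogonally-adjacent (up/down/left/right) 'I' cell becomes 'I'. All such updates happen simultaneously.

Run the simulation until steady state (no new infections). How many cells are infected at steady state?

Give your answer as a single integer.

Answer: 27

Derivation:
Step 0 (initial): 3 infected
Step 1: +6 new -> 9 infected
Step 2: +6 new -> 15 infected
Step 3: +5 new -> 20 infected
Step 4: +4 new -> 24 infected
Step 5: +2 new -> 26 infected
Step 6: +1 new -> 27 infected
Step 7: +0 new -> 27 infected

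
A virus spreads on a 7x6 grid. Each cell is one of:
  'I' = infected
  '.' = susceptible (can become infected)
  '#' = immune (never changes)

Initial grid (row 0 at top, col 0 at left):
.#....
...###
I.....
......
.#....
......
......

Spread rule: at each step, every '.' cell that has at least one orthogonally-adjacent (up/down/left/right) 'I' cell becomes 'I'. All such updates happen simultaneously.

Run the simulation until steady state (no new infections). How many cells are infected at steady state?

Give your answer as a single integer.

Answer: 37

Derivation:
Step 0 (initial): 1 infected
Step 1: +3 new -> 4 infected
Step 2: +5 new -> 9 infected
Step 3: +4 new -> 13 infected
Step 4: +6 new -> 19 infected
Step 5: +6 new -> 25 infected
Step 6: +5 new -> 30 infected
Step 7: +4 new -> 34 infected
Step 8: +2 new -> 36 infected
Step 9: +1 new -> 37 infected
Step 10: +0 new -> 37 infected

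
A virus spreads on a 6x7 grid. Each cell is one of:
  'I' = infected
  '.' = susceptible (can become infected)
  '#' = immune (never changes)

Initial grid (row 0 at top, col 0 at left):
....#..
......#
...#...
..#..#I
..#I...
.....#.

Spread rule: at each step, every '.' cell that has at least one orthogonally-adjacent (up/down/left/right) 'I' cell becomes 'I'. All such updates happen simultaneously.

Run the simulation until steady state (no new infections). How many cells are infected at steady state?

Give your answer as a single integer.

Step 0 (initial): 2 infected
Step 1: +5 new -> 7 infected
Step 2: +6 new -> 13 infected
Step 3: +3 new -> 16 infected
Step 4: +4 new -> 20 infected
Step 5: +4 new -> 24 infected
Step 6: +4 new -> 28 infected
Step 7: +4 new -> 32 infected
Step 8: +2 new -> 34 infected
Step 9: +1 new -> 35 infected
Step 10: +0 new -> 35 infected

Answer: 35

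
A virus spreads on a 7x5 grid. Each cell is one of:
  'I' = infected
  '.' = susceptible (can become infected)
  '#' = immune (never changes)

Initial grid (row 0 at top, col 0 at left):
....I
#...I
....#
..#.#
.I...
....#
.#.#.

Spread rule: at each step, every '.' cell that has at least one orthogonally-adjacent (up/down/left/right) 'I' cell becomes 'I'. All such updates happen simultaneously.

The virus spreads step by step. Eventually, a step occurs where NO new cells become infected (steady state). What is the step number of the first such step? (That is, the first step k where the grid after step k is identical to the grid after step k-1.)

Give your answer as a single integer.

Step 0 (initial): 3 infected
Step 1: +6 new -> 9 infected
Step 2: +8 new -> 17 infected
Step 3: +9 new -> 26 infected
Step 4: +1 new -> 27 infected
Step 5: +0 new -> 27 infected

Answer: 5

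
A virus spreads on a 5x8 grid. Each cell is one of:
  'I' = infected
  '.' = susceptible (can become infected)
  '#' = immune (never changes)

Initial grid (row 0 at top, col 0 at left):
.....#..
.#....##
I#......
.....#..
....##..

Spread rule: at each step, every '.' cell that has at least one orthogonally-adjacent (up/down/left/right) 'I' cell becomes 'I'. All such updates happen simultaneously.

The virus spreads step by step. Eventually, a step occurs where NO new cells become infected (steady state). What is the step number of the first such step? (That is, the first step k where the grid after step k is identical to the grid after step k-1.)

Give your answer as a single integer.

Answer: 12

Derivation:
Step 0 (initial): 1 infected
Step 1: +2 new -> 3 infected
Step 2: +3 new -> 6 infected
Step 3: +3 new -> 9 infected
Step 4: +4 new -> 13 infected
Step 5: +5 new -> 18 infected
Step 6: +3 new -> 21 infected
Step 7: +2 new -> 23 infected
Step 8: +2 new -> 25 infected
Step 9: +2 new -> 27 infected
Step 10: +2 new -> 29 infected
Step 11: +1 new -> 30 infected
Step 12: +0 new -> 30 infected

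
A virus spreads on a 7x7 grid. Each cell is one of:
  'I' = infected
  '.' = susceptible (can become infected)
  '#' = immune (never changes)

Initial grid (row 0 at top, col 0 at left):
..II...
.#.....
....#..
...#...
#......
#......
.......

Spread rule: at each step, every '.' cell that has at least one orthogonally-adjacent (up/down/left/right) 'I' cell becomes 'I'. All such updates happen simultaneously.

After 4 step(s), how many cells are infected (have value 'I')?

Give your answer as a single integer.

Answer: 21

Derivation:
Step 0 (initial): 2 infected
Step 1: +4 new -> 6 infected
Step 2: +5 new -> 11 infected
Step 3: +5 new -> 16 infected
Step 4: +5 new -> 21 infected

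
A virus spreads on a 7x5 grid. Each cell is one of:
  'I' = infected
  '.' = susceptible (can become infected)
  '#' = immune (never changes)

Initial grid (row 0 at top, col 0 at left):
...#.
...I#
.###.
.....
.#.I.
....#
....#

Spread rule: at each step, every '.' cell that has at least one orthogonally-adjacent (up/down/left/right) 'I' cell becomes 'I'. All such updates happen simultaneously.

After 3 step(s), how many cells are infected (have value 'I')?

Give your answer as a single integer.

Answer: 19

Derivation:
Step 0 (initial): 2 infected
Step 1: +5 new -> 7 infected
Step 2: +6 new -> 13 infected
Step 3: +6 new -> 19 infected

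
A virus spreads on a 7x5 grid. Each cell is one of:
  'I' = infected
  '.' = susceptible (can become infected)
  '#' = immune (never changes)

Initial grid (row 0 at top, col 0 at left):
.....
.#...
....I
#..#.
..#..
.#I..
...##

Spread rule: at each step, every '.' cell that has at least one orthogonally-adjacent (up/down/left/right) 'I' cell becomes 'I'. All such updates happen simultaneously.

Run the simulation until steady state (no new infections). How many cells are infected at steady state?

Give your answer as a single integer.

Step 0 (initial): 2 infected
Step 1: +5 new -> 7 infected
Step 2: +7 new -> 14 infected
Step 3: +5 new -> 19 infected
Step 4: +4 new -> 23 infected
Step 5: +4 new -> 27 infected
Step 6: +1 new -> 28 infected
Step 7: +0 new -> 28 infected

Answer: 28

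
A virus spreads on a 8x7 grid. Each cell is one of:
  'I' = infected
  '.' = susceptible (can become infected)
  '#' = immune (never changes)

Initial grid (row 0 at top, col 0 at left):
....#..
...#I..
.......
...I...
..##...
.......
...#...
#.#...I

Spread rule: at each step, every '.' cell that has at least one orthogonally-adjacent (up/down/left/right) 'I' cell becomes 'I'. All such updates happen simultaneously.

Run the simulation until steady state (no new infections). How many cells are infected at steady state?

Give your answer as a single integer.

Step 0 (initial): 3 infected
Step 1: +7 new -> 10 infected
Step 2: +10 new -> 20 infected
Step 3: +13 new -> 33 infected
Step 4: +6 new -> 39 infected
Step 5: +6 new -> 45 infected
Step 6: +4 new -> 49 infected
Step 7: +0 new -> 49 infected

Answer: 49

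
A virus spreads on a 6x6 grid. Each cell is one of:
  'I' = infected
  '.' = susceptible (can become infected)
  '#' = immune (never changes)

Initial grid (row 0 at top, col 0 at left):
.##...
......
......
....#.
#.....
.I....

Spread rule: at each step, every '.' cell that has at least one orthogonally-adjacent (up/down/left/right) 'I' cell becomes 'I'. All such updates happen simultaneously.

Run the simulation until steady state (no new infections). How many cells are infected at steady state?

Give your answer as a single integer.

Step 0 (initial): 1 infected
Step 1: +3 new -> 4 infected
Step 2: +3 new -> 7 infected
Step 3: +5 new -> 12 infected
Step 4: +6 new -> 18 infected
Step 5: +4 new -> 22 infected
Step 6: +4 new -> 26 infected
Step 7: +3 new -> 29 infected
Step 8: +2 new -> 31 infected
Step 9: +1 new -> 32 infected
Step 10: +0 new -> 32 infected

Answer: 32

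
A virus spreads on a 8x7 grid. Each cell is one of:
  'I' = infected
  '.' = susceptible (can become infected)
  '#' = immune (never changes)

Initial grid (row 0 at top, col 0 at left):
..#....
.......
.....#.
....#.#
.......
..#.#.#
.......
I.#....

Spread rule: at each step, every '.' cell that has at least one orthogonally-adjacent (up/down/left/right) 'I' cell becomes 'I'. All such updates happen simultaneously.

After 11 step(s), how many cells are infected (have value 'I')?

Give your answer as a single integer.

Answer: 44

Derivation:
Step 0 (initial): 1 infected
Step 1: +2 new -> 3 infected
Step 2: +2 new -> 5 infected
Step 3: +3 new -> 8 infected
Step 4: +3 new -> 11 infected
Step 5: +6 new -> 17 infected
Step 6: +6 new -> 23 infected
Step 7: +8 new -> 31 infected
Step 8: +5 new -> 36 infected
Step 9: +4 new -> 40 infected
Step 10: +2 new -> 42 infected
Step 11: +2 new -> 44 infected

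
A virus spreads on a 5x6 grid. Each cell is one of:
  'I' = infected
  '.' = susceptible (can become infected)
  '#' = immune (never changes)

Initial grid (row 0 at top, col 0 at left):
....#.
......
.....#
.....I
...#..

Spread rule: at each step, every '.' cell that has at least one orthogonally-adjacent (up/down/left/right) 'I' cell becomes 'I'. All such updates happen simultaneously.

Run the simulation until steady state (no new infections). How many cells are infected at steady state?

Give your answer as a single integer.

Step 0 (initial): 1 infected
Step 1: +2 new -> 3 infected
Step 2: +3 new -> 6 infected
Step 3: +3 new -> 9 infected
Step 4: +5 new -> 14 infected
Step 5: +6 new -> 20 infected
Step 6: +4 new -> 24 infected
Step 7: +2 new -> 26 infected
Step 8: +1 new -> 27 infected
Step 9: +0 new -> 27 infected

Answer: 27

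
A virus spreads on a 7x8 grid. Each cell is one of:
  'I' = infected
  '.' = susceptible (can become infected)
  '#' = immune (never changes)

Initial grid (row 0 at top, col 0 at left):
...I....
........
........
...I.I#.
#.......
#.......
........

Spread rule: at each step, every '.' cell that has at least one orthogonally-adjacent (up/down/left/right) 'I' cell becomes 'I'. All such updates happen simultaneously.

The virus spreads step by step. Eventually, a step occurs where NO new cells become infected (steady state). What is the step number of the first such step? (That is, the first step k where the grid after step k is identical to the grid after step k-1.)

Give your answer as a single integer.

Step 0 (initial): 3 infected
Step 1: +9 new -> 12 infected
Step 2: +14 new -> 26 infected
Step 3: +14 new -> 40 infected
Step 4: +10 new -> 50 infected
Step 5: +2 new -> 52 infected
Step 6: +1 new -> 53 infected
Step 7: +0 new -> 53 infected

Answer: 7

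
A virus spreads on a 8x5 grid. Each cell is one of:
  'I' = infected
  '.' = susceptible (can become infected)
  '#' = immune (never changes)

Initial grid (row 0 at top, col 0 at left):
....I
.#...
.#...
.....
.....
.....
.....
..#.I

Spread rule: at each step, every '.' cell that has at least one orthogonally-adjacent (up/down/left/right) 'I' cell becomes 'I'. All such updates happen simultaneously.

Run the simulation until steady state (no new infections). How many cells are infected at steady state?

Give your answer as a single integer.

Answer: 37

Derivation:
Step 0 (initial): 2 infected
Step 1: +4 new -> 6 infected
Step 2: +5 new -> 11 infected
Step 3: +7 new -> 18 infected
Step 4: +6 new -> 24 infected
Step 5: +6 new -> 30 infected
Step 6: +5 new -> 35 infected
Step 7: +2 new -> 37 infected
Step 8: +0 new -> 37 infected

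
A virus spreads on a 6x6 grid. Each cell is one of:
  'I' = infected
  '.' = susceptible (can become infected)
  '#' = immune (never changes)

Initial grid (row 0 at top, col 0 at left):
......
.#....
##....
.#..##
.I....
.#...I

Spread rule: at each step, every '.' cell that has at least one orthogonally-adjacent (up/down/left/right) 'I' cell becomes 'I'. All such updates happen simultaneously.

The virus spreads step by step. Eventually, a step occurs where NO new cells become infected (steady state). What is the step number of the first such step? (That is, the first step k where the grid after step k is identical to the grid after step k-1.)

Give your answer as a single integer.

Answer: 9

Derivation:
Step 0 (initial): 2 infected
Step 1: +4 new -> 6 infected
Step 2: +7 new -> 13 infected
Step 3: +2 new -> 15 infected
Step 4: +2 new -> 17 infected
Step 5: +3 new -> 20 infected
Step 6: +4 new -> 24 infected
Step 7: +3 new -> 27 infected
Step 8: +2 new -> 29 infected
Step 9: +0 new -> 29 infected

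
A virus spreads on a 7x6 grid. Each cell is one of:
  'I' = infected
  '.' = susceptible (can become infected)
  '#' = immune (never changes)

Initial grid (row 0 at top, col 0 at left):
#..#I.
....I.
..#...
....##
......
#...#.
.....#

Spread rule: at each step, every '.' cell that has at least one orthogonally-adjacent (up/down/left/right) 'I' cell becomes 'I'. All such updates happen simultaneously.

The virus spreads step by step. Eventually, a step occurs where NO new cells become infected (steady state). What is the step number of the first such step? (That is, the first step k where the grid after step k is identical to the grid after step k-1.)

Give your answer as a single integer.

Answer: 10

Derivation:
Step 0 (initial): 2 infected
Step 1: +4 new -> 6 infected
Step 2: +3 new -> 9 infected
Step 3: +3 new -> 12 infected
Step 4: +5 new -> 17 infected
Step 5: +5 new -> 22 infected
Step 6: +5 new -> 27 infected
Step 7: +5 new -> 32 infected
Step 8: +1 new -> 33 infected
Step 9: +1 new -> 34 infected
Step 10: +0 new -> 34 infected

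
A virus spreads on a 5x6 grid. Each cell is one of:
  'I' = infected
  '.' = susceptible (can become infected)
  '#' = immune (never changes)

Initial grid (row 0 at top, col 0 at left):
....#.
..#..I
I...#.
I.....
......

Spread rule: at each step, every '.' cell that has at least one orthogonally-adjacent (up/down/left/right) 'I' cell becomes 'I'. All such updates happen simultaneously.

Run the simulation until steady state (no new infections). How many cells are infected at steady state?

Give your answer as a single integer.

Answer: 27

Derivation:
Step 0 (initial): 3 infected
Step 1: +7 new -> 10 infected
Step 2: +7 new -> 17 infected
Step 3: +7 new -> 24 infected
Step 4: +3 new -> 27 infected
Step 5: +0 new -> 27 infected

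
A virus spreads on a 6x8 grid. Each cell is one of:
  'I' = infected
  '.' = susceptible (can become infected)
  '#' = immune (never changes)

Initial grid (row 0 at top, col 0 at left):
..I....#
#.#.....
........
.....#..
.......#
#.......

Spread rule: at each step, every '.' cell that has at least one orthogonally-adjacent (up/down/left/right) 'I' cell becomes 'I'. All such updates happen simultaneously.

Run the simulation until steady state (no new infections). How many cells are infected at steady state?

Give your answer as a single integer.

Step 0 (initial): 1 infected
Step 1: +2 new -> 3 infected
Step 2: +4 new -> 7 infected
Step 3: +4 new -> 11 infected
Step 4: +7 new -> 18 infected
Step 5: +7 new -> 25 infected
Step 6: +7 new -> 32 infected
Step 7: +5 new -> 37 infected
Step 8: +3 new -> 40 infected
Step 9: +1 new -> 41 infected
Step 10: +1 new -> 42 infected
Step 11: +0 new -> 42 infected

Answer: 42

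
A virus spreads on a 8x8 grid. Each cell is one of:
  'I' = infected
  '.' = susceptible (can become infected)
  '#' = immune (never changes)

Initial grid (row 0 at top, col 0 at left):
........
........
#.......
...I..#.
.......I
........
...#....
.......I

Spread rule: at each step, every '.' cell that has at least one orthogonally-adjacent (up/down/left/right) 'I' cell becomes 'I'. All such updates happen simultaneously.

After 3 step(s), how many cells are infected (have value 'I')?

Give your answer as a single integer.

Answer: 39

Derivation:
Step 0 (initial): 3 infected
Step 1: +9 new -> 12 infected
Step 2: +13 new -> 25 infected
Step 3: +14 new -> 39 infected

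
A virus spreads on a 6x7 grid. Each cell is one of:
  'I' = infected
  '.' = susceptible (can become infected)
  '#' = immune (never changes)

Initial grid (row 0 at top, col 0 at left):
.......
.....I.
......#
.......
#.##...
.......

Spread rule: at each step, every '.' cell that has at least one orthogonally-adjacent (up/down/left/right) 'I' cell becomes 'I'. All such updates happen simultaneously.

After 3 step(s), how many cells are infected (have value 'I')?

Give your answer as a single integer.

Step 0 (initial): 1 infected
Step 1: +4 new -> 5 infected
Step 2: +5 new -> 10 infected
Step 3: +6 new -> 16 infected

Answer: 16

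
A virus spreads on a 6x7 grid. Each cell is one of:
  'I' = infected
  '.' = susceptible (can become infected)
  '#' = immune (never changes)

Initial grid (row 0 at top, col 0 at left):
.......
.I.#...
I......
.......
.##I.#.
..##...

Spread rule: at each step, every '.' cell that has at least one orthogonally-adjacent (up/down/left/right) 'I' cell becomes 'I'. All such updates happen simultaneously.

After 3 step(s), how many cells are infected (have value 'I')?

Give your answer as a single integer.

Step 0 (initial): 3 infected
Step 1: +7 new -> 10 infected
Step 2: +9 new -> 19 infected
Step 3: +5 new -> 24 infected

Answer: 24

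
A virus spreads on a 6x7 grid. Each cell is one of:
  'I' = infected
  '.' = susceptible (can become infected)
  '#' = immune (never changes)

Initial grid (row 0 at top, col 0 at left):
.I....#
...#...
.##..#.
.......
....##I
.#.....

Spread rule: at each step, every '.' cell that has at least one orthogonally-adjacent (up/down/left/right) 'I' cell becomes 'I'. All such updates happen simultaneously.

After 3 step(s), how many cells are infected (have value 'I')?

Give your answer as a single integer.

Step 0 (initial): 2 infected
Step 1: +5 new -> 7 infected
Step 2: +6 new -> 13 infected
Step 3: +5 new -> 18 infected

Answer: 18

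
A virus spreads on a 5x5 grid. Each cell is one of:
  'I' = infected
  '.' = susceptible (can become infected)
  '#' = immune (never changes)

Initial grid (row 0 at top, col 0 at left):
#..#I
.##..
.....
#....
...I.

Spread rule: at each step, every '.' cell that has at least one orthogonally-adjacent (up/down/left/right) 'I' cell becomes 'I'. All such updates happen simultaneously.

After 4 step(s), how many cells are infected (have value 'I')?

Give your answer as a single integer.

Answer: 16

Derivation:
Step 0 (initial): 2 infected
Step 1: +4 new -> 6 infected
Step 2: +6 new -> 12 infected
Step 3: +3 new -> 15 infected
Step 4: +1 new -> 16 infected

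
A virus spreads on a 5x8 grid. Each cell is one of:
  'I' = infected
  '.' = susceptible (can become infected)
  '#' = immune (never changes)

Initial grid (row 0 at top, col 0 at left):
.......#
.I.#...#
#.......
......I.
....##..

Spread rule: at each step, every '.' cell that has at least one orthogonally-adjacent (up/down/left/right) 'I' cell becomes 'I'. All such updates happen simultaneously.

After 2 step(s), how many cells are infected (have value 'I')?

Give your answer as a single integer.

Answer: 19

Derivation:
Step 0 (initial): 2 infected
Step 1: +8 new -> 10 infected
Step 2: +9 new -> 19 infected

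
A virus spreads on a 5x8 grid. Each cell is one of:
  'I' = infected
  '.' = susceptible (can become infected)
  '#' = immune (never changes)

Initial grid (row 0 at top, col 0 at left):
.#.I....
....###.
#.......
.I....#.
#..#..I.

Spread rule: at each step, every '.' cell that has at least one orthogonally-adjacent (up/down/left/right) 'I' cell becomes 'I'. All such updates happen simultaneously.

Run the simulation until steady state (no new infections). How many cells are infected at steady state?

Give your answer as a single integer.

Answer: 32

Derivation:
Step 0 (initial): 3 infected
Step 1: +9 new -> 12 infected
Step 2: +10 new -> 22 infected
Step 3: +6 new -> 28 infected
Step 4: +4 new -> 32 infected
Step 5: +0 new -> 32 infected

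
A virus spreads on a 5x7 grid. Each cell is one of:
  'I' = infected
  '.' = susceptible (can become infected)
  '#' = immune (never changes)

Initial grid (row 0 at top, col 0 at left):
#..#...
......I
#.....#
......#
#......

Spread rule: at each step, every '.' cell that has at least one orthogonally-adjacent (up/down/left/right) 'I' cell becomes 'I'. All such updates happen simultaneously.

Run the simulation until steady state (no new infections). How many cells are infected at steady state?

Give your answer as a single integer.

Answer: 29

Derivation:
Step 0 (initial): 1 infected
Step 1: +2 new -> 3 infected
Step 2: +3 new -> 6 infected
Step 3: +4 new -> 10 infected
Step 4: +4 new -> 14 infected
Step 5: +6 new -> 20 infected
Step 6: +5 new -> 25 infected
Step 7: +2 new -> 27 infected
Step 8: +2 new -> 29 infected
Step 9: +0 new -> 29 infected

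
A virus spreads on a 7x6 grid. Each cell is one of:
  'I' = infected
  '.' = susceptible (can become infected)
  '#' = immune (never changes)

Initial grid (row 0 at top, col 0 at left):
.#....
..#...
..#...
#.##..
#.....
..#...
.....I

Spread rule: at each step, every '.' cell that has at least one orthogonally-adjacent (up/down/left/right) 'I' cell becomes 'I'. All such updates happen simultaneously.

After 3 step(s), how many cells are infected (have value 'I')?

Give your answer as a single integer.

Step 0 (initial): 1 infected
Step 1: +2 new -> 3 infected
Step 2: +3 new -> 6 infected
Step 3: +4 new -> 10 infected

Answer: 10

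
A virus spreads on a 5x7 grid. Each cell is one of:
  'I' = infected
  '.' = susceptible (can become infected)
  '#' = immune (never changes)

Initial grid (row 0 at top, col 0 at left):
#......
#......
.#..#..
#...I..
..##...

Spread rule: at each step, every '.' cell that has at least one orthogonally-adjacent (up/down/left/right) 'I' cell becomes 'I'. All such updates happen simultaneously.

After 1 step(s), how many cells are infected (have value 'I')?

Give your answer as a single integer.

Answer: 4

Derivation:
Step 0 (initial): 1 infected
Step 1: +3 new -> 4 infected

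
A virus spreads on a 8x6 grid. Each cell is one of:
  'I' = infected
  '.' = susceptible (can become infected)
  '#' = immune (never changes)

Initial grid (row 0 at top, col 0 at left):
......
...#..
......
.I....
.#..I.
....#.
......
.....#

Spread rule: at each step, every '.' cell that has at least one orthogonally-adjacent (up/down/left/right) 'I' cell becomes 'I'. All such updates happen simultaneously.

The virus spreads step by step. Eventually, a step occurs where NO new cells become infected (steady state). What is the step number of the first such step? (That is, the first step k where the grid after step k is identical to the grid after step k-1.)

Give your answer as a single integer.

Step 0 (initial): 2 infected
Step 1: +6 new -> 8 infected
Step 2: +10 new -> 18 infected
Step 3: +10 new -> 28 infected
Step 4: +9 new -> 37 infected
Step 5: +6 new -> 43 infected
Step 6: +1 new -> 44 infected
Step 7: +0 new -> 44 infected

Answer: 7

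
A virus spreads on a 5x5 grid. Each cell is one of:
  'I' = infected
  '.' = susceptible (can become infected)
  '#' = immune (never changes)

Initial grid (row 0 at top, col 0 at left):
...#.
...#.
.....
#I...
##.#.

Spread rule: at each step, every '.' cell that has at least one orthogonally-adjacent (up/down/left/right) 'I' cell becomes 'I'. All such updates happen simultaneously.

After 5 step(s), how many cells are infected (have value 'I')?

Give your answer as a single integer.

Step 0 (initial): 1 infected
Step 1: +2 new -> 3 infected
Step 2: +5 new -> 8 infected
Step 3: +5 new -> 13 infected
Step 4: +4 new -> 17 infected
Step 5: +1 new -> 18 infected

Answer: 18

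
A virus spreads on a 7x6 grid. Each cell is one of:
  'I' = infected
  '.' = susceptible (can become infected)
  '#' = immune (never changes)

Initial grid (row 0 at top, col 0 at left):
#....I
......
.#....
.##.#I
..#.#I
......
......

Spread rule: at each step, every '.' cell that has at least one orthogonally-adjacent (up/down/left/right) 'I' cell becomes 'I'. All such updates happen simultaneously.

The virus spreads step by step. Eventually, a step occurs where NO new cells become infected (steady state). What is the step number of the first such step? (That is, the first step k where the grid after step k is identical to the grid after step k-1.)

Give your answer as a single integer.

Step 0 (initial): 3 infected
Step 1: +4 new -> 7 infected
Step 2: +5 new -> 12 infected
Step 3: +5 new -> 17 infected
Step 4: +7 new -> 24 infected
Step 5: +3 new -> 27 infected
Step 6: +4 new -> 31 infected
Step 7: +3 new -> 34 infected
Step 8: +1 new -> 35 infected
Step 9: +0 new -> 35 infected

Answer: 9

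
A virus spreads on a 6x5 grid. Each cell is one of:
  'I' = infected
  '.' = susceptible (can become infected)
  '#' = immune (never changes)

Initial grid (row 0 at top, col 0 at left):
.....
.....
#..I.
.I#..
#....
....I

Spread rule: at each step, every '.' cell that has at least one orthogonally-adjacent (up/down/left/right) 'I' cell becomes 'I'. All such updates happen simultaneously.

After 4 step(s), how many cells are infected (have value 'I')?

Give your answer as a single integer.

Step 0 (initial): 3 infected
Step 1: +9 new -> 12 infected
Step 2: +9 new -> 21 infected
Step 3: +5 new -> 26 infected
Step 4: +1 new -> 27 infected

Answer: 27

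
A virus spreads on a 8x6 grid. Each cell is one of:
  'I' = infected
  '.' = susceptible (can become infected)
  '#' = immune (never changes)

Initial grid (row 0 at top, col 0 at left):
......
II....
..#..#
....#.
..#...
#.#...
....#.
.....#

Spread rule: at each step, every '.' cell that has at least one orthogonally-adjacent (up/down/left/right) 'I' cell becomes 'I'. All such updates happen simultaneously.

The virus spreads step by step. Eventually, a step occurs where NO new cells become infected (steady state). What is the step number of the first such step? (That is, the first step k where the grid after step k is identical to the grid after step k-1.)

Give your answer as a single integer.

Step 0 (initial): 2 infected
Step 1: +5 new -> 7 infected
Step 2: +4 new -> 11 infected
Step 3: +6 new -> 17 infected
Step 4: +5 new -> 22 infected
Step 5: +3 new -> 25 infected
Step 6: +5 new -> 30 infected
Step 7: +5 new -> 35 infected
Step 8: +3 new -> 38 infected
Step 9: +2 new -> 40 infected
Step 10: +0 new -> 40 infected

Answer: 10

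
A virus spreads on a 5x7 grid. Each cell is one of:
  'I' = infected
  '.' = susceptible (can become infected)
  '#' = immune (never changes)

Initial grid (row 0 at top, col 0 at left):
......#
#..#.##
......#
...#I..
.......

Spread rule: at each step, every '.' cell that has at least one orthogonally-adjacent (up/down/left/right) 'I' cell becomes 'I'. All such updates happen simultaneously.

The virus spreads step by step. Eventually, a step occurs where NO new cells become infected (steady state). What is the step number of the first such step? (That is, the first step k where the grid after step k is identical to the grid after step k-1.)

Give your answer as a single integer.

Answer: 8

Derivation:
Step 0 (initial): 1 infected
Step 1: +3 new -> 4 infected
Step 2: +6 new -> 10 infected
Step 3: +4 new -> 14 infected
Step 4: +6 new -> 20 infected
Step 5: +5 new -> 25 infected
Step 6: +2 new -> 27 infected
Step 7: +1 new -> 28 infected
Step 8: +0 new -> 28 infected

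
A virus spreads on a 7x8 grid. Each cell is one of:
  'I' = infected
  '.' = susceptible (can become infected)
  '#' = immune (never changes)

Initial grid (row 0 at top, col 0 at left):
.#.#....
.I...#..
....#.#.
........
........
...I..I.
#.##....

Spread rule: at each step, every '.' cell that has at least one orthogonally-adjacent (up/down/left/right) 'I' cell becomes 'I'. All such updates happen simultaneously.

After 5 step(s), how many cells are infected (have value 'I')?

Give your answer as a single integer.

Step 0 (initial): 3 infected
Step 1: +10 new -> 13 infected
Step 2: +16 new -> 29 infected
Step 3: +10 new -> 39 infected
Step 4: +4 new -> 43 infected
Step 5: +2 new -> 45 infected

Answer: 45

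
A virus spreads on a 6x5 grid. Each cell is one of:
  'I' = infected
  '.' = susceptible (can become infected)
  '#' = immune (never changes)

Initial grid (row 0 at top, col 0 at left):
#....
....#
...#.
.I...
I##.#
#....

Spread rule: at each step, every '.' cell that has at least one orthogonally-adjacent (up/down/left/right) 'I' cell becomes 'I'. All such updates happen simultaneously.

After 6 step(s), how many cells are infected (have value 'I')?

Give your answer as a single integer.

Answer: 23

Derivation:
Step 0 (initial): 2 infected
Step 1: +3 new -> 5 infected
Step 2: +4 new -> 9 infected
Step 3: +5 new -> 14 infected
Step 4: +4 new -> 18 infected
Step 5: +3 new -> 21 infected
Step 6: +2 new -> 23 infected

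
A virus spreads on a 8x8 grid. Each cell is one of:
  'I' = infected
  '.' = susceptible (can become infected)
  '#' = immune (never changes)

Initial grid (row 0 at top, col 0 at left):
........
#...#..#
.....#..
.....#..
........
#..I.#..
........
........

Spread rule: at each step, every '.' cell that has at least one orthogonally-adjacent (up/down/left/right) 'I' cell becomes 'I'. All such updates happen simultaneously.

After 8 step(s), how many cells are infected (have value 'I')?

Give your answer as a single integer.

Answer: 56

Derivation:
Step 0 (initial): 1 infected
Step 1: +4 new -> 5 infected
Step 2: +7 new -> 12 infected
Step 3: +9 new -> 21 infected
Step 4: +10 new -> 31 infected
Step 5: +10 new -> 41 infected
Step 6: +8 new -> 49 infected
Step 7: +4 new -> 53 infected
Step 8: +3 new -> 56 infected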